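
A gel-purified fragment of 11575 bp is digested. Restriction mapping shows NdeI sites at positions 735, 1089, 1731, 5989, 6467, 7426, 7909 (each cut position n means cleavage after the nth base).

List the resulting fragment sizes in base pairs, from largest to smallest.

Linear molecule, 7 cuts → 8 fragments:
  735 − 0 = 735 bp
  1089 − 735 = 354 bp
  1731 − 1089 = 642 bp
  5989 − 1731 = 4258 bp
  6467 − 5989 = 478 bp
  7426 − 6467 = 959 bp
  7909 − 7426 = 483 bp
  11575 − 7909 = 3666 bp
Sorted largest to smallest: 4258, 3666, 959, 735, 642, 483, 478, 354 bp.

4258, 3666, 959, 735, 642, 483, 478, 354 bp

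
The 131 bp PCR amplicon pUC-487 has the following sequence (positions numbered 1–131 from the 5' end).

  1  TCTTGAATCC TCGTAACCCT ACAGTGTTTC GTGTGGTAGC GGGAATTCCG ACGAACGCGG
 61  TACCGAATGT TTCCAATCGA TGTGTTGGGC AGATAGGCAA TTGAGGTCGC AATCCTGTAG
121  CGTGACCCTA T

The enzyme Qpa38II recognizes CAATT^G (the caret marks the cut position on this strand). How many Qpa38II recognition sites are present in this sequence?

1

CAATTG occurs starting at position 98.
Qpa38II cuts at 1 site.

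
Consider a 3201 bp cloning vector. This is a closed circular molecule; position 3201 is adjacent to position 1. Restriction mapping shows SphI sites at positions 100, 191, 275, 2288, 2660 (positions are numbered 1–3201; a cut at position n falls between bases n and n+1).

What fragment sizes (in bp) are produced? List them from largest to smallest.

2013, 641, 372, 91, 84 bp

Circular molecule, 5 cuts → 5 fragments:
  191 − 100 = 91 bp
  275 − 191 = 84 bp
  2288 − 275 = 2013 bp
  2660 − 2288 = 372 bp
  wrap: 3201 − 2660 + 100 = 641 bp
Sorted largest to smallest: 2013, 641, 372, 91, 84 bp.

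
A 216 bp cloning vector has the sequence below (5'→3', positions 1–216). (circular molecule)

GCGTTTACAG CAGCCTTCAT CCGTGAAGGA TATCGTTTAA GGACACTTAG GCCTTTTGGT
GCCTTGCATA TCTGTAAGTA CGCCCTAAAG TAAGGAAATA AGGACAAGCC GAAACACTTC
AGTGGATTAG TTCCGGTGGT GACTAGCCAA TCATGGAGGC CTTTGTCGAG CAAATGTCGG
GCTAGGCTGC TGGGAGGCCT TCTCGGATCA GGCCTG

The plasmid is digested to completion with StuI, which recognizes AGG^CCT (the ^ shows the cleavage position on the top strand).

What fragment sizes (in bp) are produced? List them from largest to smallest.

108, 55, 38, 15 bp

StuI sites (AGGCCT) start at positions 49, 157, 195, 210.
StuI cuts after base 3 of each site, so after positions 51, 159, 197, 212.
Circular molecule, 4 cuts → 4 fragments:
  52–159 → 108 bp
  160–197 → 38 bp
  198–212 → 15 bp
  213–216 then 1–51 → 4 + 51 = 55 bp
Sorted largest to smallest: 108, 55, 38, 15 bp.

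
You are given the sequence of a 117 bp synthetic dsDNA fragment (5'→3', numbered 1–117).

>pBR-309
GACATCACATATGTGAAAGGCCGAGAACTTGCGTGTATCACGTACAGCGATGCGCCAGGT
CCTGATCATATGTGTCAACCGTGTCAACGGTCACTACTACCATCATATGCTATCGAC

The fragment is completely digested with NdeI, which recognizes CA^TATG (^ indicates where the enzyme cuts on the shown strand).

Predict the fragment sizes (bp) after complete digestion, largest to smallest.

NdeI sites (CATATG) start at positions 8, 67, 104.
NdeI cuts after base 2 of each site, so after positions 9, 68, 105.
Linear molecule, 3 cuts → 4 fragments:
  1–9 → 9 bp
  10–68 → 59 bp
  69–105 → 37 bp
  106–117 → 12 bp
Sorted largest to smallest: 59, 37, 12, 9 bp.

59, 37, 12, 9 bp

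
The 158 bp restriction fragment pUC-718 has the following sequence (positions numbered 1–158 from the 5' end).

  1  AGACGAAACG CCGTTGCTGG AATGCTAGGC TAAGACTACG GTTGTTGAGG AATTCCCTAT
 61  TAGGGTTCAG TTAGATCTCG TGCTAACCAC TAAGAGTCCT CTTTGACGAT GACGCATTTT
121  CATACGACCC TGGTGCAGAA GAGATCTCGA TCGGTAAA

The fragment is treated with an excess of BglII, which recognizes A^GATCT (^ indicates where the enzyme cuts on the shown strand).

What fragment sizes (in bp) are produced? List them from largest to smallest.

73, 69, 16 bp

BglII sites (AGATCT) start at positions 73, 142.
BglII cuts after the first base of each site, so after positions 73, 142.
Linear molecule, 2 cuts → 3 fragments:
  1–73 → 73 bp
  74–142 → 69 bp
  143–158 → 16 bp
Sorted largest to smallest: 73, 69, 16 bp.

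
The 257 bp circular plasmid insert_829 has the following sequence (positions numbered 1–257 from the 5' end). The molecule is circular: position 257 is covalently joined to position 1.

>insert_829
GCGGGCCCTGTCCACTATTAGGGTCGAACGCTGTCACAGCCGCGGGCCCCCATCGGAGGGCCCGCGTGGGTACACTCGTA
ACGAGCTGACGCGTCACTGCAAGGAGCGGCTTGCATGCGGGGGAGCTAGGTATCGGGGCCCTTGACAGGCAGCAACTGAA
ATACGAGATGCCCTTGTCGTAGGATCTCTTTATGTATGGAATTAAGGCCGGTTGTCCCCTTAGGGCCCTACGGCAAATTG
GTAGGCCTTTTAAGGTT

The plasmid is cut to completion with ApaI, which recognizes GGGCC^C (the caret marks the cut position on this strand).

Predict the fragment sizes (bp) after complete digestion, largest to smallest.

ApaI sites (GGGCCC) start at positions 3, 44, 58, 136, 223.
ApaI cuts after base 5 of each site (before the last base), so after positions 7, 48, 62, 140, 227.
Circular molecule, 5 cuts → 5 fragments:
  8–48 → 41 bp
  49–62 → 14 bp
  63–140 → 78 bp
  141–227 → 87 bp
  228–257 then 1–7 → 30 + 7 = 37 bp
Sorted largest to smallest: 87, 78, 41, 37, 14 bp.

87, 78, 41, 37, 14 bp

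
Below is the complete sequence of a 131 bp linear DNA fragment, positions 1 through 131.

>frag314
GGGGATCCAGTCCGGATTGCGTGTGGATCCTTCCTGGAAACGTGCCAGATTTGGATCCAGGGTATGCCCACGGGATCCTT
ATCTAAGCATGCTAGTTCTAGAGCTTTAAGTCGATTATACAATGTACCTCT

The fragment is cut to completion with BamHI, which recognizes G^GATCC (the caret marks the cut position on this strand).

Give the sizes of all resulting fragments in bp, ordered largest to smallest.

BamHI sites (GGATCC) start at positions 3, 25, 53, 73.
BamHI cuts after the first base of each site, so after positions 3, 25, 53, 73.
Linear molecule, 4 cuts → 5 fragments:
  1–3 → 3 bp
  4–25 → 22 bp
  26–53 → 28 bp
  54–73 → 20 bp
  74–131 → 58 bp
Sorted largest to smallest: 58, 28, 22, 20, 3 bp.

58, 28, 22, 20, 3 bp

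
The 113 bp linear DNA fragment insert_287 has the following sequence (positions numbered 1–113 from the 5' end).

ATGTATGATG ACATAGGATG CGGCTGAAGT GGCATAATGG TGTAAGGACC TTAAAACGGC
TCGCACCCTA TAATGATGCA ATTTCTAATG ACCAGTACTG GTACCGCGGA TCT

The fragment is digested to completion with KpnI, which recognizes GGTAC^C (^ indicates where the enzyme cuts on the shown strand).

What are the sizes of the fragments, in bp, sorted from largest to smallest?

The KpnI site (GGTACC) starts at position 100.
KpnI cuts after base 5 of each site (before the last base), so after position 104.
Linear molecule, 1 cut → 2 fragments:
  1–104 → 104 bp
  105–113 → 9 bp
Sorted largest to smallest: 104, 9 bp.

104, 9 bp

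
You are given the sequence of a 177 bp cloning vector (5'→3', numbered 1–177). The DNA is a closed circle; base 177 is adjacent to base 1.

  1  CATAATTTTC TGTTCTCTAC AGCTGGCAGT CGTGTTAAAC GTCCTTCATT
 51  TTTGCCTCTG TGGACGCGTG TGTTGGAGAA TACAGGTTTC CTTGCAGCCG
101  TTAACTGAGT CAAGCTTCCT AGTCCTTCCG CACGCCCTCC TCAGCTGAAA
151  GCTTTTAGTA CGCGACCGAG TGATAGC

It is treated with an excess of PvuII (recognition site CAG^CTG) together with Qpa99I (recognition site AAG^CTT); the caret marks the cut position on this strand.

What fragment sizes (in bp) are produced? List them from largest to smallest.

PvuII sites (CAGCTG) start at positions 20, 142.
PvuII cuts after base 3 of each site, so after positions 22, 144.
Qpa99I sites (AAGCTT) start at positions 112, 149.
Qpa99I cuts after base 3 of each site, so after positions 114, 151.
Combined cut positions: 22, 114, 144, 151.
Circular molecule, 4 cuts → 4 fragments:
  23–114 → 92 bp
  115–144 → 30 bp
  145–151 → 7 bp
  152–177 then 1–22 → 26 + 22 = 48 bp
Sorted largest to smallest: 92, 48, 30, 7 bp.

92, 48, 30, 7 bp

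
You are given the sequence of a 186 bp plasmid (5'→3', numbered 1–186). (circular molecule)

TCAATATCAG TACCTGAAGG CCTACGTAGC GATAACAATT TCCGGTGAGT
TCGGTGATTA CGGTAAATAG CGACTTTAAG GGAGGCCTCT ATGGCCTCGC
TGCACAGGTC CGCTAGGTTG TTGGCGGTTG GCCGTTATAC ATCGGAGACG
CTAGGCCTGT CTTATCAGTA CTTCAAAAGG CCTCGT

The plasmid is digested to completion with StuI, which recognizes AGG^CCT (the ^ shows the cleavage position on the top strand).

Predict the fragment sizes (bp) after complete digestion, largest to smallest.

StuI sites (AGGCCT) start at positions 18, 83, 153, 178.
StuI cuts after base 3 of each site, so after positions 20, 85, 155, 180.
Circular molecule, 4 cuts → 4 fragments:
  21–85 → 65 bp
  86–155 → 70 bp
  156–180 → 25 bp
  181–186 then 1–20 → 6 + 20 = 26 bp
Sorted largest to smallest: 70, 65, 26, 25 bp.

70, 65, 26, 25 bp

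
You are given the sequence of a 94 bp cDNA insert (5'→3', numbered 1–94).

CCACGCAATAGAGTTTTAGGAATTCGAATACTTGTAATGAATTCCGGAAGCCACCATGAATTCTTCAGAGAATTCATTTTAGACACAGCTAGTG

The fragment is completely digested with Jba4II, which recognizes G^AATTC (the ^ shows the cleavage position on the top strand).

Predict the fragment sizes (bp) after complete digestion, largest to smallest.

Jba4II sites (GAATTC) start at positions 20, 39, 58, 70.
Jba4II cuts after the first base of each site, so after positions 20, 39, 58, 70.
Linear molecule, 4 cuts → 5 fragments:
  1–20 → 20 bp
  21–39 → 19 bp
  40–58 → 19 bp
  59–70 → 12 bp
  71–94 → 24 bp
Sorted largest to smallest: 24, 20, 19, 19, 12 bp.

24, 20, 19, 19, 12 bp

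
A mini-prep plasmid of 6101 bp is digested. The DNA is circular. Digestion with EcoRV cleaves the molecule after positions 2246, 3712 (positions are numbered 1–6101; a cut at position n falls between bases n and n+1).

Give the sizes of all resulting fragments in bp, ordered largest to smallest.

Circular molecule, 2 cuts → 2 fragments:
  3712 − 2246 = 1466 bp
  wrap: 6101 − 3712 + 2246 = 4635 bp
Sorted largest to smallest: 4635, 1466 bp.

4635, 1466 bp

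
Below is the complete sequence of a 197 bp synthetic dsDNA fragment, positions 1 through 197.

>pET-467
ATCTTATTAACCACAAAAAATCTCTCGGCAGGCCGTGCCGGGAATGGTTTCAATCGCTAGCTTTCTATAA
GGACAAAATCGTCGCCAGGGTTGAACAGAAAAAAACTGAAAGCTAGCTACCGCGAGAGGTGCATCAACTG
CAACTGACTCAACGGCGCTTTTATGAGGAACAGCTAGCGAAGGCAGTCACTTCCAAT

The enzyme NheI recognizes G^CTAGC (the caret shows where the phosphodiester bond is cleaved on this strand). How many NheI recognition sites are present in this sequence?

3

GCTAGC occurs starting at positions 56, 112, 173.
NheI cuts at 3 sites.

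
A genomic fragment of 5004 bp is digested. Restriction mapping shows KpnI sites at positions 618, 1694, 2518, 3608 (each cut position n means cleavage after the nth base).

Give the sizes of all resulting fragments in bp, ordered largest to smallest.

Linear molecule, 4 cuts → 5 fragments:
  618 − 0 = 618 bp
  1694 − 618 = 1076 bp
  2518 − 1694 = 824 bp
  3608 − 2518 = 1090 bp
  5004 − 3608 = 1396 bp
Sorted largest to smallest: 1396, 1090, 1076, 824, 618 bp.

1396, 1090, 1076, 824, 618 bp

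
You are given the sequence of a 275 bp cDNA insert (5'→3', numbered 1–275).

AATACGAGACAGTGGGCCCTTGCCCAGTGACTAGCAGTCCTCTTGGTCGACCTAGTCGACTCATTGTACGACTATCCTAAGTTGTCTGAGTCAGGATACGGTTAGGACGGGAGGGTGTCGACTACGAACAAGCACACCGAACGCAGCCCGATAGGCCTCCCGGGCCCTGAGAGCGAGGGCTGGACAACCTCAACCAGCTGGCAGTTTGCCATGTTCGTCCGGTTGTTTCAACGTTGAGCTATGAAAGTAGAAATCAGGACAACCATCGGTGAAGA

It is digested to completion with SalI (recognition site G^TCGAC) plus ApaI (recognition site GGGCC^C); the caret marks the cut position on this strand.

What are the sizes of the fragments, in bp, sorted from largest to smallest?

SalI sites (GTCGAC) start at positions 46, 55, 117.
SalI cuts after the first base of each site, so after positions 46, 55, 117.
ApaI sites (GGGCCC) start at positions 14, 162.
ApaI cuts after base 5 of each site (before the last base), so after positions 18, 166.
Combined cut positions: 18, 46, 55, 117, 166.
Linear molecule, 5 cuts → 6 fragments:
  1–18 → 18 bp
  19–46 → 28 bp
  47–55 → 9 bp
  56–117 → 62 bp
  118–166 → 49 bp
  167–275 → 109 bp
Sorted largest to smallest: 109, 62, 49, 28, 18, 9 bp.

109, 62, 49, 28, 18, 9 bp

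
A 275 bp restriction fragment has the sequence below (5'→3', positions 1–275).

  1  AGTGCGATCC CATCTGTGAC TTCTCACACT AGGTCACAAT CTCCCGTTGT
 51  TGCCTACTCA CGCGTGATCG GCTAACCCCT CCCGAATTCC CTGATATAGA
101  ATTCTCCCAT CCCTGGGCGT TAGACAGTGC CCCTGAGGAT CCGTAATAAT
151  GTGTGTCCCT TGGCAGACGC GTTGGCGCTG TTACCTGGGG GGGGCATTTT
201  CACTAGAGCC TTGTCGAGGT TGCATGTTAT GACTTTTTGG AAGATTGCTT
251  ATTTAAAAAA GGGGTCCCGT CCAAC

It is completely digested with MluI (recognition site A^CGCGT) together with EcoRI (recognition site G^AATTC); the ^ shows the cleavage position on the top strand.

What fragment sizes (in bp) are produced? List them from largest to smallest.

108, 68, 60, 24, 15 bp

MluI sites (ACGCGT) start at positions 60, 167.
MluI cuts after the first base of each site, so after positions 60, 167.
EcoRI sites (GAATTC) start at positions 84, 99.
EcoRI cuts after the first base of each site, so after positions 84, 99.
Combined cut positions: 60, 84, 99, 167.
Linear molecule, 4 cuts → 5 fragments:
  1–60 → 60 bp
  61–84 → 24 bp
  85–99 → 15 bp
  100–167 → 68 bp
  168–275 → 108 bp
Sorted largest to smallest: 108, 68, 60, 24, 15 bp.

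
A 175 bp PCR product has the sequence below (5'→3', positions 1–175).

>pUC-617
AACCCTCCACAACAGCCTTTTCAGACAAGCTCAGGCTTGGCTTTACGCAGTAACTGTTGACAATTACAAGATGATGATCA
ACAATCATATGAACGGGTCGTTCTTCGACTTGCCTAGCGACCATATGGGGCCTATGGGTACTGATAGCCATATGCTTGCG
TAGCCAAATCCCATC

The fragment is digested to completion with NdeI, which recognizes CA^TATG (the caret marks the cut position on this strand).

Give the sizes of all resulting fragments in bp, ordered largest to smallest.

87, 36, 27, 25 bp

NdeI sites (CATATG) start at positions 86, 122, 149.
NdeI cuts after base 2 of each site, so after positions 87, 123, 150.
Linear molecule, 3 cuts → 4 fragments:
  1–87 → 87 bp
  88–123 → 36 bp
  124–150 → 27 bp
  151–175 → 25 bp
Sorted largest to smallest: 87, 36, 27, 25 bp.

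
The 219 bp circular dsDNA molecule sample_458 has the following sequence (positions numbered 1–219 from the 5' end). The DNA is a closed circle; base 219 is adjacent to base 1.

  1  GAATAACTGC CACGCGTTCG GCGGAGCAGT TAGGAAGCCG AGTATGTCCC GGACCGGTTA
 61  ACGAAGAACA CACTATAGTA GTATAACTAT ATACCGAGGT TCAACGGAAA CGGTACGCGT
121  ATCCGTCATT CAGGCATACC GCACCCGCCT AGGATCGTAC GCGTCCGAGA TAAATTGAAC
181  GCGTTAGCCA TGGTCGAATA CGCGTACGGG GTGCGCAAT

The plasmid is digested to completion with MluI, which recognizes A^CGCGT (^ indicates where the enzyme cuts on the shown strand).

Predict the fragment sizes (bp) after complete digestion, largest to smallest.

103, 44, 31, 21, 20 bp

MluI sites (ACGCGT) start at positions 12, 115, 159, 179, 200.
MluI cuts after the first base of each site, so after positions 12, 115, 159, 179, 200.
Circular molecule, 5 cuts → 5 fragments:
  13–115 → 103 bp
  116–159 → 44 bp
  160–179 → 20 bp
  180–200 → 21 bp
  201–219 then 1–12 → 19 + 12 = 31 bp
Sorted largest to smallest: 103, 44, 31, 21, 20 bp.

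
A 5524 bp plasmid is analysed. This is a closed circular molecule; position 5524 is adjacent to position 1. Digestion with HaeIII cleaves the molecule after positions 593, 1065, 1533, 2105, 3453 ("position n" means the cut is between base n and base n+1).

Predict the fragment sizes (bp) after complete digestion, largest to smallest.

Circular molecule, 5 cuts → 5 fragments:
  1065 − 593 = 472 bp
  1533 − 1065 = 468 bp
  2105 − 1533 = 572 bp
  3453 − 2105 = 1348 bp
  wrap: 5524 − 3453 + 593 = 2664 bp
Sorted largest to smallest: 2664, 1348, 572, 472, 468 bp.

2664, 1348, 572, 472, 468 bp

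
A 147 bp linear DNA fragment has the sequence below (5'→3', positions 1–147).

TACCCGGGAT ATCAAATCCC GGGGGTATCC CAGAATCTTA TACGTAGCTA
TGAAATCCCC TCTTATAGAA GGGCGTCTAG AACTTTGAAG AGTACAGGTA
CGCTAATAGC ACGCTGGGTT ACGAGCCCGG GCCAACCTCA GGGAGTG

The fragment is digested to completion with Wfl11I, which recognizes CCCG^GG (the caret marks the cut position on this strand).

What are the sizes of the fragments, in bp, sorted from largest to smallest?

108, 18, 15, 6 bp

Wfl11I sites (CCCGGG) start at positions 3, 18, 126.
Wfl11I cuts after base 4 of each site, so after positions 6, 21, 129.
Linear molecule, 3 cuts → 4 fragments:
  1–6 → 6 bp
  7–21 → 15 bp
  22–129 → 108 bp
  130–147 → 18 bp
Sorted largest to smallest: 108, 18, 15, 6 bp.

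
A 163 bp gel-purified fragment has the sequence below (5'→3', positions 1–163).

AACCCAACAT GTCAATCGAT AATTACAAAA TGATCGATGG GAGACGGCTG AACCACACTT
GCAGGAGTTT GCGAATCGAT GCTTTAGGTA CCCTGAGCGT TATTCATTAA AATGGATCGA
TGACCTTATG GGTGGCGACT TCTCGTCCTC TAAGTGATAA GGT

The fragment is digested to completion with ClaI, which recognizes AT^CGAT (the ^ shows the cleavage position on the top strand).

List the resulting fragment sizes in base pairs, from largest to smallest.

ClaI sites (ATCGAT) start at positions 15, 33, 75, 116.
ClaI cuts after base 2 of each site, so after positions 16, 34, 76, 117.
Linear molecule, 4 cuts → 5 fragments:
  1–16 → 16 bp
  17–34 → 18 bp
  35–76 → 42 bp
  77–117 → 41 bp
  118–163 → 46 bp
Sorted largest to smallest: 46, 42, 41, 18, 16 bp.

46, 42, 41, 18, 16 bp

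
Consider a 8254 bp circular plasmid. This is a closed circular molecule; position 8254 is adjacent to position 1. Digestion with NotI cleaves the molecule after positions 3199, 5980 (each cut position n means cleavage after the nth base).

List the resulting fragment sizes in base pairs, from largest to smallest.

Circular molecule, 2 cuts → 2 fragments:
  5980 − 3199 = 2781 bp
  wrap: 8254 − 5980 + 3199 = 5473 bp
Sorted largest to smallest: 5473, 2781 bp.

5473, 2781 bp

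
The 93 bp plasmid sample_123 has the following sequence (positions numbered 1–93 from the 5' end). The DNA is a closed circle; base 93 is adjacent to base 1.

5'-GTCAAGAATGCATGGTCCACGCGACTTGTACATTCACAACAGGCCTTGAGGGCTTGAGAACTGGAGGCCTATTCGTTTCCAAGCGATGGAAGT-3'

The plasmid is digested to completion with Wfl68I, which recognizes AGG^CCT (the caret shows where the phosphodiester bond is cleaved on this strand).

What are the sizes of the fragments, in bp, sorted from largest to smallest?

69, 24 bp

Wfl68I sites (AGGCCT) start at positions 41, 65.
Wfl68I cuts after base 3 of each site, so after positions 43, 67.
Circular molecule, 2 cuts → 2 fragments:
  44–67 → 24 bp
  68–93 then 1–43 → 26 + 43 = 69 bp
Sorted largest to smallest: 69, 24 bp.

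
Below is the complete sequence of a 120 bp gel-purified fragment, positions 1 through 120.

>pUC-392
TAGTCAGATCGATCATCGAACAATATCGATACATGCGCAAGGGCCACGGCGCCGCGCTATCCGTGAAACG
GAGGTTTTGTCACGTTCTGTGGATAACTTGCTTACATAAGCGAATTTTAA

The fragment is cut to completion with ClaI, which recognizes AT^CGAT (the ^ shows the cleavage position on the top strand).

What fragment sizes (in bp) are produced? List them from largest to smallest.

ClaI sites (ATCGAT) start at positions 8, 25.
ClaI cuts after base 2 of each site, so after positions 9, 26.
Linear molecule, 2 cuts → 3 fragments:
  1–9 → 9 bp
  10–26 → 17 bp
  27–120 → 94 bp
Sorted largest to smallest: 94, 17, 9 bp.

94, 17, 9 bp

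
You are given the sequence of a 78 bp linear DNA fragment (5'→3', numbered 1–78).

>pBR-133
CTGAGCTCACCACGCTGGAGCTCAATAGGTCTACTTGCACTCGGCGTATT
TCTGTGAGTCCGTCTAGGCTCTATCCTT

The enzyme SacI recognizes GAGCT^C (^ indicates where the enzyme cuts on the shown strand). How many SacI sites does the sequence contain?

2

GAGCTC occurs starting at positions 3, 18.
SacI cuts at 2 sites.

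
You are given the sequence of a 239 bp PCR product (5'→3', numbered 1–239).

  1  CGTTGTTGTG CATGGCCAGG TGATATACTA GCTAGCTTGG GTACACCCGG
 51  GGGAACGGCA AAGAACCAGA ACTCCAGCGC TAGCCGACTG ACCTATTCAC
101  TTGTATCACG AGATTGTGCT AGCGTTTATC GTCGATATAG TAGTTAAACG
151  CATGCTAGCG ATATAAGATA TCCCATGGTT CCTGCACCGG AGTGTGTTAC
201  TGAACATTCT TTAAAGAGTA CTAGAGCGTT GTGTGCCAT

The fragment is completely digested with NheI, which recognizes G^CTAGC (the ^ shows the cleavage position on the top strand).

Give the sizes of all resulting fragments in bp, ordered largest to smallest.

NheI sites (GCTAGC) start at positions 31, 79, 118, 154.
NheI cuts after the first base of each site, so after positions 31, 79, 118, 154.
Linear molecule, 4 cuts → 5 fragments:
  1–31 → 31 bp
  32–79 → 48 bp
  80–118 → 39 bp
  119–154 → 36 bp
  155–239 → 85 bp
Sorted largest to smallest: 85, 48, 39, 36, 31 bp.

85, 48, 39, 36, 31 bp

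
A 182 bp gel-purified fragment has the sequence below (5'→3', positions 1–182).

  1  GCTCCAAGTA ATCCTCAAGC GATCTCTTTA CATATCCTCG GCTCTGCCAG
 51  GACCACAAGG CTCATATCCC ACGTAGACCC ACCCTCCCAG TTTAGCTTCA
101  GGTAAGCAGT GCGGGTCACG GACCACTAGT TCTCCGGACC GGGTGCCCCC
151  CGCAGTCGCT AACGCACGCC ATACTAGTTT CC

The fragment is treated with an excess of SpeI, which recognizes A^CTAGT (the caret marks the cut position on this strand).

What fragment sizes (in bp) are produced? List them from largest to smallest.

SpeI sites (ACTAGT) start at positions 125, 173.
SpeI cuts after the first base of each site, so after positions 125, 173.
Linear molecule, 2 cuts → 3 fragments:
  1–125 → 125 bp
  126–173 → 48 bp
  174–182 → 9 bp
Sorted largest to smallest: 125, 48, 9 bp.

125, 48, 9 bp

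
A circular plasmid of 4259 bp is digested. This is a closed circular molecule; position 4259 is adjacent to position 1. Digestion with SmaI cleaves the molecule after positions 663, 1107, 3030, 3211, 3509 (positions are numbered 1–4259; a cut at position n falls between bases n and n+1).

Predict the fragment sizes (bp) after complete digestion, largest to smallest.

1923, 1413, 444, 298, 181 bp

Circular molecule, 5 cuts → 5 fragments:
  1107 − 663 = 444 bp
  3030 − 1107 = 1923 bp
  3211 − 3030 = 181 bp
  3509 − 3211 = 298 bp
  wrap: 4259 − 3509 + 663 = 1413 bp
Sorted largest to smallest: 1923, 1413, 444, 298, 181 bp.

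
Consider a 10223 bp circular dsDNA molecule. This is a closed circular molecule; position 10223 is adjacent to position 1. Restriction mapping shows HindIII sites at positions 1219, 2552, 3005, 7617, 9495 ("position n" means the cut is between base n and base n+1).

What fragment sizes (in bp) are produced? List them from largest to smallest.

4612, 1947, 1878, 1333, 453 bp

Circular molecule, 5 cuts → 5 fragments:
  2552 − 1219 = 1333 bp
  3005 − 2552 = 453 bp
  7617 − 3005 = 4612 bp
  9495 − 7617 = 1878 bp
  wrap: 10223 − 9495 + 1219 = 1947 bp
Sorted largest to smallest: 4612, 1947, 1878, 1333, 453 bp.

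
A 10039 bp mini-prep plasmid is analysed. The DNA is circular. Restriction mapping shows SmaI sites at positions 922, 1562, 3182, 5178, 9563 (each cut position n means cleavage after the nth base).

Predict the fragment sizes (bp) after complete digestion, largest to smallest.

Circular molecule, 5 cuts → 5 fragments:
  1562 − 922 = 640 bp
  3182 − 1562 = 1620 bp
  5178 − 3182 = 1996 bp
  9563 − 5178 = 4385 bp
  wrap: 10039 − 9563 + 922 = 1398 bp
Sorted largest to smallest: 4385, 1996, 1620, 1398, 640 bp.

4385, 1996, 1620, 1398, 640 bp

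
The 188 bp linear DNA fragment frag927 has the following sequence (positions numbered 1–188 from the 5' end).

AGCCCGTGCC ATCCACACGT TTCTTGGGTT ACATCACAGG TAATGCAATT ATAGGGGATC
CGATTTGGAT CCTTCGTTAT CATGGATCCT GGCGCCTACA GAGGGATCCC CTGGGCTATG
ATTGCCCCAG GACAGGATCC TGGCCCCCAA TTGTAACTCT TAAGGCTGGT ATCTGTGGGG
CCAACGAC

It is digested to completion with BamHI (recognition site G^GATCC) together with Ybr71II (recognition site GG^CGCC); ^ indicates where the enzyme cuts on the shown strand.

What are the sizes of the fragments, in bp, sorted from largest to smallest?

BamHI sites (GGATCC) start at positions 56, 67, 84, 104, 135.
BamHI cuts after the first base of each site, so after positions 56, 67, 84, 104, 135.
The Ybr71II site (GGCGCC) starts at position 91.
Ybr71II cuts after base 2 of each site, so after position 92.
Combined cut positions: 56, 67, 84, 92, 104, 135.
Linear molecule, 6 cuts → 7 fragments:
  1–56 → 56 bp
  57–67 → 11 bp
  68–84 → 17 bp
  85–92 → 8 bp
  93–104 → 12 bp
  105–135 → 31 bp
  136–188 → 53 bp
Sorted largest to smallest: 56, 53, 31, 17, 12, 11, 8 bp.

56, 53, 31, 17, 12, 11, 8 bp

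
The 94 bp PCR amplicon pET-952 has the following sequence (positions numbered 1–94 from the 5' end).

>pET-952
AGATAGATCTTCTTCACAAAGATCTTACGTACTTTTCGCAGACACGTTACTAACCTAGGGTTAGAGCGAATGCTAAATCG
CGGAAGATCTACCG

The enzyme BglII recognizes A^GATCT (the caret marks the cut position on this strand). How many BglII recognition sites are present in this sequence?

AGATCT occurs starting at positions 5, 20, 85.
BglII cuts at 3 sites.

3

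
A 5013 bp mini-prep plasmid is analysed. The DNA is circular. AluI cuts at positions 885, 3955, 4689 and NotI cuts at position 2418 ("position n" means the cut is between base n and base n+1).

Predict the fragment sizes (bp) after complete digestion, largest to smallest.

1537, 1533, 1209, 734 bp

Combined cut positions (sorted): 885, 2418, 3955, 4689.
Circular molecule, 4 cuts → 4 fragments:
  2418 − 885 = 1533 bp
  3955 − 2418 = 1537 bp
  4689 − 3955 = 734 bp
  wrap: 5013 − 4689 + 885 = 1209 bp
Sorted largest to smallest: 1537, 1533, 1209, 734 bp.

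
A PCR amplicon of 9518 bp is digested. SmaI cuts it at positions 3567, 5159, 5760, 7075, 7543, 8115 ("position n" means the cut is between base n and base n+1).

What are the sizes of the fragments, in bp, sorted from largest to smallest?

3567, 1592, 1403, 1315, 601, 572, 468 bp

Linear molecule, 6 cuts → 7 fragments:
  3567 − 0 = 3567 bp
  5159 − 3567 = 1592 bp
  5760 − 5159 = 601 bp
  7075 − 5760 = 1315 bp
  7543 − 7075 = 468 bp
  8115 − 7543 = 572 bp
  9518 − 8115 = 1403 bp
Sorted largest to smallest: 3567, 1592, 1403, 1315, 601, 572, 468 bp.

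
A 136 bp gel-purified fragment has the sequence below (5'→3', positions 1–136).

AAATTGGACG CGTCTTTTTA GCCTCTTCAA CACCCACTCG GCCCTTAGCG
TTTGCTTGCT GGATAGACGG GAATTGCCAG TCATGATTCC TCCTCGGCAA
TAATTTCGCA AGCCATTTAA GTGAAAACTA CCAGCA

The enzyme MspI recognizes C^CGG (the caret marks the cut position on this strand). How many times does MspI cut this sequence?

No occurrence of CCGG is present in the sequence.
MspI does not cut: 0 sites.

0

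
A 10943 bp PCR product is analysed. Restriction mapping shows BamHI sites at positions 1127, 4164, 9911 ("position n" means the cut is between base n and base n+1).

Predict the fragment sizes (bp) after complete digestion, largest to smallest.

Linear molecule, 3 cuts → 4 fragments:
  1127 − 0 = 1127 bp
  4164 − 1127 = 3037 bp
  9911 − 4164 = 5747 bp
  10943 − 9911 = 1032 bp
Sorted largest to smallest: 5747, 3037, 1127, 1032 bp.

5747, 3037, 1127, 1032 bp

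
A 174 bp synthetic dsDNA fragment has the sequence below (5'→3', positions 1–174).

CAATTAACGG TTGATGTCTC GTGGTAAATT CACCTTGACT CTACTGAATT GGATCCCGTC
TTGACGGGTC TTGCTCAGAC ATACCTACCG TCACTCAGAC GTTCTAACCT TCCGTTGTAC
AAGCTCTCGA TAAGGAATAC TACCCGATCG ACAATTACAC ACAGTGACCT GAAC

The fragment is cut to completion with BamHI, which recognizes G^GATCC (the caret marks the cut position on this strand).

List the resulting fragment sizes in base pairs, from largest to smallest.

123, 51 bp

The BamHI site (GGATCC) starts at position 51.
BamHI cuts after the first base of each site, so after position 51.
Linear molecule, 1 cut → 2 fragments:
  1–51 → 51 bp
  52–174 → 123 bp
Sorted largest to smallest: 123, 51 bp.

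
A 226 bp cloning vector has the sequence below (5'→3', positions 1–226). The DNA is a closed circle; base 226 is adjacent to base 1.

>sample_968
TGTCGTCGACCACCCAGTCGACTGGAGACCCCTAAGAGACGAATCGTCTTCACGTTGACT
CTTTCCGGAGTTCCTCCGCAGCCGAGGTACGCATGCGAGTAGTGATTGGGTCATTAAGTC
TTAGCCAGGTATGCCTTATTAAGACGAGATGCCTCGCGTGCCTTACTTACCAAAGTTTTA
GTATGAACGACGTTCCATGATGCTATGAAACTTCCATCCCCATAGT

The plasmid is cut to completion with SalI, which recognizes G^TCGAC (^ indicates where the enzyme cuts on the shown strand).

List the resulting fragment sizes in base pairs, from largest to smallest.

214, 12 bp

SalI sites (GTCGAC) start at positions 5, 17.
SalI cuts after the first base of each site, so after positions 5, 17.
Circular molecule, 2 cuts → 2 fragments:
  6–17 → 12 bp
  18–226 then 1–5 → 209 + 5 = 214 bp
Sorted largest to smallest: 214, 12 bp.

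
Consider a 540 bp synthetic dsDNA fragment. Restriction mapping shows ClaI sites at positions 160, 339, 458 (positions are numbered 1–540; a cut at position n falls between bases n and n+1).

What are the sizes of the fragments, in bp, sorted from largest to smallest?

Linear molecule, 3 cuts → 4 fragments:
  160 − 0 = 160 bp
  339 − 160 = 179 bp
  458 − 339 = 119 bp
  540 − 458 = 82 bp
Sorted largest to smallest: 179, 160, 119, 82 bp.

179, 160, 119, 82 bp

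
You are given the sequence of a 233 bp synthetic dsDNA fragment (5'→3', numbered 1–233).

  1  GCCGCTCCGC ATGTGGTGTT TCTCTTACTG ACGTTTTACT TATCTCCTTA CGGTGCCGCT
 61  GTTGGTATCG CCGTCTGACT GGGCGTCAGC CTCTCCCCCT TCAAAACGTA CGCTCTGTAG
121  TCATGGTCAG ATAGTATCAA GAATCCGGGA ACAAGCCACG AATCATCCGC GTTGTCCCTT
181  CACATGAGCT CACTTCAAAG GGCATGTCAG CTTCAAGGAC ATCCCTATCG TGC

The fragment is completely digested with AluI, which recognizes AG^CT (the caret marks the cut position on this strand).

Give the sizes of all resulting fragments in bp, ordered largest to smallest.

188, 23, 22 bp

AluI sites (AGCT) start at positions 187, 209.
AluI cuts after base 2 of each site, so after positions 188, 210.
Linear molecule, 2 cuts → 3 fragments:
  1–188 → 188 bp
  189–210 → 22 bp
  211–233 → 23 bp
Sorted largest to smallest: 188, 23, 22 bp.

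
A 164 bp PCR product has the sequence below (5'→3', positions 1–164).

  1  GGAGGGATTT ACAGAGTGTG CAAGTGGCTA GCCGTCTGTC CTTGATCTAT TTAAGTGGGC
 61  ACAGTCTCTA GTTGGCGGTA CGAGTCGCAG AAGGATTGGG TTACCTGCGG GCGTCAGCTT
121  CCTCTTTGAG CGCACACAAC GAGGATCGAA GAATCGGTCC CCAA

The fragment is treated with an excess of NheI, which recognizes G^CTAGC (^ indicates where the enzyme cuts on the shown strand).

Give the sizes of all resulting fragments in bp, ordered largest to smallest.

The NheI site (GCTAGC) starts at position 27.
NheI cuts after the first base of each site, so after position 27.
Linear molecule, 1 cut → 2 fragments:
  1–27 → 27 bp
  28–164 → 137 bp
Sorted largest to smallest: 137, 27 bp.

137, 27 bp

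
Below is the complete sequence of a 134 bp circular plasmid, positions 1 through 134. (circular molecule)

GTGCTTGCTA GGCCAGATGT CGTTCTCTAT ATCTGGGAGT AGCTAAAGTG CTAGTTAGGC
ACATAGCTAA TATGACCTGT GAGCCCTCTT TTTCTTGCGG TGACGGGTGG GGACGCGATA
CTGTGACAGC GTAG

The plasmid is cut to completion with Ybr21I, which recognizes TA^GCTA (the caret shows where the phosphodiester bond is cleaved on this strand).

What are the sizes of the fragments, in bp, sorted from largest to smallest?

Ybr21I sites (TAGCTA) start at positions 40, 64.
Ybr21I cuts after base 2 of each site, so after positions 41, 65.
Circular molecule, 2 cuts → 2 fragments:
  42–65 → 24 bp
  66–134 then 1–41 → 69 + 41 = 110 bp
Sorted largest to smallest: 110, 24 bp.

110, 24 bp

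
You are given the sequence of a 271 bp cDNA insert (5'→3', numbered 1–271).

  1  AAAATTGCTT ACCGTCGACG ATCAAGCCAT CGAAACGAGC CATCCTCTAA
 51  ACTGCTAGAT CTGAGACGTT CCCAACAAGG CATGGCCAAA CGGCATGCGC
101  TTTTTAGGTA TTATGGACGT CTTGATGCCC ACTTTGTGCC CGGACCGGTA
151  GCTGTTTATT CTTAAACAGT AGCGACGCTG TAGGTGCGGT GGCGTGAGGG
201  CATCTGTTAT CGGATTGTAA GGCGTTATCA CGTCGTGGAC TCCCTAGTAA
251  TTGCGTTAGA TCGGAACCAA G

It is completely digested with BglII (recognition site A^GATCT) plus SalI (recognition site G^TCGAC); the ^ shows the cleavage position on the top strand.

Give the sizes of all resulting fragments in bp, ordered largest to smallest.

214, 43, 14 bp

The BglII site (AGATCT) starts at position 57.
BglII cuts after the first base of each site, so after position 57.
The SalI site (GTCGAC) starts at position 14.
SalI cuts after the first base of each site, so after position 14.
Combined cut positions: 14, 57.
Linear molecule, 2 cuts → 3 fragments:
  1–14 → 14 bp
  15–57 → 43 bp
  58–271 → 214 bp
Sorted largest to smallest: 214, 43, 14 bp.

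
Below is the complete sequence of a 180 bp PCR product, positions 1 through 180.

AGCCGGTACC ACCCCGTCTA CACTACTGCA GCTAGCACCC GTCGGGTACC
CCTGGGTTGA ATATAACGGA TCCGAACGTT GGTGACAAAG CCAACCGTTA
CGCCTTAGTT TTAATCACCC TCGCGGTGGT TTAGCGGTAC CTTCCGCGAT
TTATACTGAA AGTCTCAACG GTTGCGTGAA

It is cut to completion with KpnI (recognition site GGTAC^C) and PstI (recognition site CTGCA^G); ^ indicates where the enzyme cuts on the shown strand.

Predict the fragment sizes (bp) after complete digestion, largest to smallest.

KpnI sites (GGTACC) start at positions 5, 45, 136.
KpnI cuts after base 5 of each site (before the last base), so after positions 9, 49, 140.
The PstI site (CTGCAG) starts at position 26.
PstI cuts after base 5 of each site (before the last base), so after position 30.
Combined cut positions: 9, 30, 49, 140.
Linear molecule, 4 cuts → 5 fragments:
  1–9 → 9 bp
  10–30 → 21 bp
  31–49 → 19 bp
  50–140 → 91 bp
  141–180 → 40 bp
Sorted largest to smallest: 91, 40, 21, 19, 9 bp.

91, 40, 21, 19, 9 bp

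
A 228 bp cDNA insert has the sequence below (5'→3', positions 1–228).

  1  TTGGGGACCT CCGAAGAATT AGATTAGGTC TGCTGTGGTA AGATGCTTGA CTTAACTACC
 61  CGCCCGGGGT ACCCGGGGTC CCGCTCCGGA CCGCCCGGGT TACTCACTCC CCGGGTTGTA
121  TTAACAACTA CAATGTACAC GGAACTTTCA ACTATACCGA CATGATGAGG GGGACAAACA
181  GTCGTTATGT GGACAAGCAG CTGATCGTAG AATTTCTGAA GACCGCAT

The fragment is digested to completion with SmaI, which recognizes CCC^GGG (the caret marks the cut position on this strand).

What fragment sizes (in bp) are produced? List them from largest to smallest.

SmaI sites (CCCGGG) start at positions 63, 72, 94, 110.
SmaI cuts after base 3 of each site, so after positions 65, 74, 96, 112.
Linear molecule, 4 cuts → 5 fragments:
  1–65 → 65 bp
  66–74 → 9 bp
  75–96 → 22 bp
  97–112 → 16 bp
  113–228 → 116 bp
Sorted largest to smallest: 116, 65, 22, 16, 9 bp.

116, 65, 22, 16, 9 bp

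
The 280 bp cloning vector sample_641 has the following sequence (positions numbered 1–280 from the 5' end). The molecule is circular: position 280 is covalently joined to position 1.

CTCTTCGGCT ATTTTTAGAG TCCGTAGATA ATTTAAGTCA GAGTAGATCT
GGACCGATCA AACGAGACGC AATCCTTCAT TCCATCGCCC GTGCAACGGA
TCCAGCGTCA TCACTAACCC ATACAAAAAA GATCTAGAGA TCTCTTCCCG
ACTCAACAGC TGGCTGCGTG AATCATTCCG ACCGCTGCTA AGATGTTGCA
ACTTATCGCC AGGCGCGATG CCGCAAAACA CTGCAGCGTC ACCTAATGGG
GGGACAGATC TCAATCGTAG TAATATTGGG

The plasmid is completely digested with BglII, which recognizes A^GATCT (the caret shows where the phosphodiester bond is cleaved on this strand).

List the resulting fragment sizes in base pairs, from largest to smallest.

BglII sites (AGATCT) start at positions 45, 130, 138, 256.
BglII cuts after the first base of each site, so after positions 45, 130, 138, 256.
Circular molecule, 4 cuts → 4 fragments:
  46–130 → 85 bp
  131–138 → 8 bp
  139–256 → 118 bp
  257–280 then 1–45 → 24 + 45 = 69 bp
Sorted largest to smallest: 118, 85, 69, 8 bp.

118, 85, 69, 8 bp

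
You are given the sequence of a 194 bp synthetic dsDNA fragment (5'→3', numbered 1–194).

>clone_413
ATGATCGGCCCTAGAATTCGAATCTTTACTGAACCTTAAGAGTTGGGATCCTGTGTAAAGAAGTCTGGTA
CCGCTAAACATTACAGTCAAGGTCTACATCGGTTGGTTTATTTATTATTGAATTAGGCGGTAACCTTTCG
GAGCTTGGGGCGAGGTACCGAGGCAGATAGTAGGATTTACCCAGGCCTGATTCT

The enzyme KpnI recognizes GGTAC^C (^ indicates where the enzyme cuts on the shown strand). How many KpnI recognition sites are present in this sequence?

2

GGTACC occurs starting at positions 67, 154.
KpnI cuts at 2 sites.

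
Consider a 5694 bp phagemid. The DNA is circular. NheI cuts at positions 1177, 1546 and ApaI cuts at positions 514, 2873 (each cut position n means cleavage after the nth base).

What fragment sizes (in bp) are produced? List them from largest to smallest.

Combined cut positions (sorted): 514, 1177, 1546, 2873.
Circular molecule, 4 cuts → 4 fragments:
  1177 − 514 = 663 bp
  1546 − 1177 = 369 bp
  2873 − 1546 = 1327 bp
  wrap: 5694 − 2873 + 514 = 3335 bp
Sorted largest to smallest: 3335, 1327, 663, 369 bp.

3335, 1327, 663, 369 bp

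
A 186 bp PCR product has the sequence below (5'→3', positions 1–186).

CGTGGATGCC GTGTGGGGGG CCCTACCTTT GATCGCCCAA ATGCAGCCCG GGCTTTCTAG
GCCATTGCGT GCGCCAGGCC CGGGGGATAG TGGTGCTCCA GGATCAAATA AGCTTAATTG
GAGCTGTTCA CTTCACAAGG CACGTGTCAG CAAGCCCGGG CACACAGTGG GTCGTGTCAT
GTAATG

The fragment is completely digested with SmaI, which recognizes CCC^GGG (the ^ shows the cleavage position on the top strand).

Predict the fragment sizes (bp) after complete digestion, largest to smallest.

SmaI sites (CCCGGG) start at positions 47, 79, 155.
SmaI cuts after base 3 of each site, so after positions 49, 81, 157.
Linear molecule, 3 cuts → 4 fragments:
  1–49 → 49 bp
  50–81 → 32 bp
  82–157 → 76 bp
  158–186 → 29 bp
Sorted largest to smallest: 76, 49, 32, 29 bp.

76, 49, 32, 29 bp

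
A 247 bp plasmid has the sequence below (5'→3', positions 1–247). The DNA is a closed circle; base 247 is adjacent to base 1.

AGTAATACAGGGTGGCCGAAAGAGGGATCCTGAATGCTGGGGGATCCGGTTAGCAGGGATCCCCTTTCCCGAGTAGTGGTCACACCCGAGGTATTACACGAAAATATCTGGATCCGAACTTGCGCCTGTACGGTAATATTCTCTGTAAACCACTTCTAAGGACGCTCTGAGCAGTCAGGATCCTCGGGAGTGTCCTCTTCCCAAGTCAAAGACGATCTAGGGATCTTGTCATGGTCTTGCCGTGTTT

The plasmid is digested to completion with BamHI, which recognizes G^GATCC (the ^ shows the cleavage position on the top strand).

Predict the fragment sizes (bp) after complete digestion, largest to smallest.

BamHI sites (GGATCC) start at positions 25, 42, 57, 110, 178.
BamHI cuts after the first base of each site, so after positions 25, 42, 57, 110, 178.
Circular molecule, 5 cuts → 5 fragments:
  26–42 → 17 bp
  43–57 → 15 bp
  58–110 → 53 bp
  111–178 → 68 bp
  179–247 then 1–25 → 69 + 25 = 94 bp
Sorted largest to smallest: 94, 68, 53, 17, 15 bp.

94, 68, 53, 17, 15 bp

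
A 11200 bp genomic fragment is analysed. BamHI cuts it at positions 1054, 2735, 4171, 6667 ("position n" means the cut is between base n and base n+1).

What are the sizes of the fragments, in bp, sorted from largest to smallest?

4533, 2496, 1681, 1436, 1054 bp

Linear molecule, 4 cuts → 5 fragments:
  1054 − 0 = 1054 bp
  2735 − 1054 = 1681 bp
  4171 − 2735 = 1436 bp
  6667 − 4171 = 2496 bp
  11200 − 6667 = 4533 bp
Sorted largest to smallest: 4533, 2496, 1681, 1436, 1054 bp.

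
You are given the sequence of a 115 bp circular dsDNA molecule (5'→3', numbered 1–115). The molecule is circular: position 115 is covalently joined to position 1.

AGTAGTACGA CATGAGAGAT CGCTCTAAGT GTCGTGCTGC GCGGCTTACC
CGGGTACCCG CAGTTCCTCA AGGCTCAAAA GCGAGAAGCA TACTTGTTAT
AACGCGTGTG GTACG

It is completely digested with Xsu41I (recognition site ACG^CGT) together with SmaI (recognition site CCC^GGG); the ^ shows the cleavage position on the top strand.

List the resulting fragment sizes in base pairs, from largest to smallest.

62, 53 bp

The Xsu41I site (ACGCGT) starts at position 102.
Xsu41I cuts after base 3 of each site, so after position 104.
The SmaI site (CCCGGG) starts at position 49.
SmaI cuts after base 3 of each site, so after position 51.
Combined cut positions: 51, 104.
Circular molecule, 2 cuts → 2 fragments:
  52–104 → 53 bp
  105–115 then 1–51 → 11 + 51 = 62 bp
Sorted largest to smallest: 62, 53 bp.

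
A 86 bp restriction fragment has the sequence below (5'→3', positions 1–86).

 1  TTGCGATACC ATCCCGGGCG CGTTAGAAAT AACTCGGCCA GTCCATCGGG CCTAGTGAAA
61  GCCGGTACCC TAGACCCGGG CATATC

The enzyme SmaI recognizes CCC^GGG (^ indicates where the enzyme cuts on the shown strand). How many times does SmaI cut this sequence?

2

CCCGGG occurs starting at positions 13, 75.
SmaI cuts at 2 sites.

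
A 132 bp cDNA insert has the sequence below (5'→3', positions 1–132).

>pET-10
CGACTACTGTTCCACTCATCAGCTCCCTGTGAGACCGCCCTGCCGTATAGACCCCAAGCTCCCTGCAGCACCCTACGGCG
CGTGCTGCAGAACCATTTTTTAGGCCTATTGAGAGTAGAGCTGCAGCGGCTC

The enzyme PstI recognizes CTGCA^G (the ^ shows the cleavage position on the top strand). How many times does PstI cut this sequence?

CTGCAG occurs starting at positions 63, 85, 121.
PstI cuts at 3 sites.

3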